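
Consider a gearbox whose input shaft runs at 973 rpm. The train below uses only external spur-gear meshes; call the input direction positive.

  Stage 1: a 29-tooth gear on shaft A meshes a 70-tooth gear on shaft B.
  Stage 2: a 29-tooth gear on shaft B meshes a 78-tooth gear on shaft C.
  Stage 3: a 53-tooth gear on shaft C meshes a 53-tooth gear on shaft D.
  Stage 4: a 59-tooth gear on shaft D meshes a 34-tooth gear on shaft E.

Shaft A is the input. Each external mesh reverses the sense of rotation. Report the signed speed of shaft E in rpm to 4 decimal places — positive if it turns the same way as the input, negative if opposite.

+260.0694 rpm (same as input, |ω| = 260.0694 rpm)

Stage 1 [29T→70T]: ω = 973.0000×29/70 = 403.1000 rpm, dir flips to −; running = −403.1000
Stage 2 [29T→78T]: ω = 403.1000×29/78 = 149.8705 rpm, dir flips to +; running = +149.8705
Stage 3 [53T→53T]: ω = 149.8705×53/53 = 149.8705 rpm, dir flips to −; running = −149.8705
Stage 4 [59T→34T]: ω = 149.8705×59/34 = 260.0694 rpm, dir flips to +; running = +260.0694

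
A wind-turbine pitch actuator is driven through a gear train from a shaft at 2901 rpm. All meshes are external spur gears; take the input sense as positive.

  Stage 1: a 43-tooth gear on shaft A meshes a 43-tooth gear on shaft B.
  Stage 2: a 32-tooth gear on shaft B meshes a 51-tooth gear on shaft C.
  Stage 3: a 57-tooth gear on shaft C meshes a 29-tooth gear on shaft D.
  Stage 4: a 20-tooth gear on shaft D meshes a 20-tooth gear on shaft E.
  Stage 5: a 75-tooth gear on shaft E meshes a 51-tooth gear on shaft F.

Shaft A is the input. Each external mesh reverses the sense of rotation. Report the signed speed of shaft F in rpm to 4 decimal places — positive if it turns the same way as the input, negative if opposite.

-5261.3292 rpm (opposite to input, |ω| = 5261.3292 rpm)

Stage 1 [43T→43T]: ω = 2901.0000×43/43 = 2901.0000 rpm, dir flips to −; running = −2901.0000
Stage 2 [32T→51T]: ω = 2901.0000×32/51 = 1820.2353 rpm, dir flips to +; running = +1820.2353
Stage 3 [57T→29T]: ω = 1820.2353×57/29 = 3577.7039 rpm, dir flips to −; running = −3577.7039
Stage 4 [20T→20T]: ω = 3577.7039×20/20 = 3577.7039 rpm, dir flips to +; running = +3577.7039
Stage 5 [75T→51T]: ω = 3577.7039×75/51 = 5261.3292 rpm, dir flips to −; running = −5261.3292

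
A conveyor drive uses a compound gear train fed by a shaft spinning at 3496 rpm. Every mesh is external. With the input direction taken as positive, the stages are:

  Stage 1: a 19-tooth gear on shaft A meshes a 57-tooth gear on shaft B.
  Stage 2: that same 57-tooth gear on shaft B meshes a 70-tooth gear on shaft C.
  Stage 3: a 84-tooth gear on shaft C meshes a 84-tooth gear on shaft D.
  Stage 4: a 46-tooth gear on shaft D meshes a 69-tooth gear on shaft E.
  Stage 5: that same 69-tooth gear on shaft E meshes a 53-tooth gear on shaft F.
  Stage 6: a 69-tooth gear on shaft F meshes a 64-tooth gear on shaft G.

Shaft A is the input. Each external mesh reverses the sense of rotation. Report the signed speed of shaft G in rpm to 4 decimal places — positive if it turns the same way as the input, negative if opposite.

+887.9286 rpm (same as input, |ω| = 887.9286 rpm)

Stage 1 [19T→57T]: ω = 3496.0000×19/57 = 1165.3333 rpm, dir flips to −; running = −1165.3333
Stage 2 [57T→70T]: ω = 1165.3333×57/70 = 948.9143 rpm, dir flips to +; running = +948.9143
Stage 3 [84T→84T]: ω = 948.9143×84/84 = 948.9143 rpm, dir flips to −; running = −948.9143
Stage 4 [46T→69T]: ω = 948.9143×46/69 = 632.6095 rpm, dir flips to +; running = +632.6095
Stage 5 [69T→53T]: ω = 632.6095×69/53 = 823.5860 rpm, dir flips to −; running = −823.5860
Stage 6 [69T→64T]: ω = 823.5860×69/64 = 887.9286 rpm, dir flips to +; running = +887.9286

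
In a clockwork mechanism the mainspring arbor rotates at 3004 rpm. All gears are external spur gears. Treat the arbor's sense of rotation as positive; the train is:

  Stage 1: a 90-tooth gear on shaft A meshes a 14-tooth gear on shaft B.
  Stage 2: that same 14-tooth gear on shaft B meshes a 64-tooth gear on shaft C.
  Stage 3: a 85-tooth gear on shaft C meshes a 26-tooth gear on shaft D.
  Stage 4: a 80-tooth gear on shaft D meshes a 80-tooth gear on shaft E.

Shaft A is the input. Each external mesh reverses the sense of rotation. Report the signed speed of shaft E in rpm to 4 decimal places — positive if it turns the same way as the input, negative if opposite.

Stage 1 [90T→14T]: ω = 3004.0000×90/14 = 19311.4286 rpm, dir flips to −; running = −19311.4286
Stage 2 [14T→64T]: ω = 19311.4286×14/64 = 4224.3750 rpm, dir flips to +; running = +4224.3750
Stage 3 [85T→26T]: ω = 4224.3750×85/26 = 13810.4567 rpm, dir flips to −; running = −13810.4567
Stage 4 [80T→80T]: ω = 13810.4567×80/80 = 13810.4567 rpm, dir flips to +; running = +13810.4567

+13810.4567 rpm (same as input, |ω| = 13810.4567 rpm)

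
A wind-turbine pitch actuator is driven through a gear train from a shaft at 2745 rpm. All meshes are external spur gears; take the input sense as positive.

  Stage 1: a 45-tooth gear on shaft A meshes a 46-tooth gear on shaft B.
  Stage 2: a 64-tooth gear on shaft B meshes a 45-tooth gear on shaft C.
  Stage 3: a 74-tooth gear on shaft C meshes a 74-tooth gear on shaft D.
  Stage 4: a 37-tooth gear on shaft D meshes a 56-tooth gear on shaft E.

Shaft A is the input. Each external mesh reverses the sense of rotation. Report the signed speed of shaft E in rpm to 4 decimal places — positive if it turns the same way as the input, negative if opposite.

Stage 1 [45T→46T]: ω = 2745.0000×45/46 = 2685.3261 rpm, dir flips to −; running = −2685.3261
Stage 2 [64T→45T]: ω = 2685.3261×64/45 = 3819.1304 rpm, dir flips to +; running = +3819.1304
Stage 3 [74T→74T]: ω = 3819.1304×74/74 = 3819.1304 rpm, dir flips to −; running = −3819.1304
Stage 4 [37T→56T]: ω = 3819.1304×37/56 = 2523.3540 rpm, dir flips to +; running = +2523.3540

+2523.3540 rpm (same as input, |ω| = 2523.3540 rpm)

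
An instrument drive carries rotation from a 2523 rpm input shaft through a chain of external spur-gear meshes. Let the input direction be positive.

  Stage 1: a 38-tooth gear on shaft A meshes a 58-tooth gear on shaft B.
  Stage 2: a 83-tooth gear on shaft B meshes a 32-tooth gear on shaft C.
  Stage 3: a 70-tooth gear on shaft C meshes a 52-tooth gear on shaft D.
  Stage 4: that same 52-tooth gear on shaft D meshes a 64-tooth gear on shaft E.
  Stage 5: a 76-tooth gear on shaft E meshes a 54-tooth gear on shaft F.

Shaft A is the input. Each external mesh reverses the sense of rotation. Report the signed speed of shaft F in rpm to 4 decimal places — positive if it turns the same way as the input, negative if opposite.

-6599.9230 rpm (opposite to input, |ω| = 6599.9230 rpm)

Stage 1 [38T→58T]: ω = 2523.0000×38/58 = 1653.0000 rpm, dir flips to −; running = −1653.0000
Stage 2 [83T→32T]: ω = 1653.0000×83/32 = 4287.4688 rpm, dir flips to +; running = +4287.4688
Stage 3 [70T→52T]: ω = 4287.4688×70/52 = 5771.5925 rpm, dir flips to −; running = −5771.5925
Stage 4 [52T→64T]: ω = 5771.5925×52/64 = 4689.4189 rpm, dir flips to +; running = +4689.4189
Stage 5 [76T→54T]: ω = 4689.4189×76/54 = 6599.9230 rpm, dir flips to −; running = −6599.9230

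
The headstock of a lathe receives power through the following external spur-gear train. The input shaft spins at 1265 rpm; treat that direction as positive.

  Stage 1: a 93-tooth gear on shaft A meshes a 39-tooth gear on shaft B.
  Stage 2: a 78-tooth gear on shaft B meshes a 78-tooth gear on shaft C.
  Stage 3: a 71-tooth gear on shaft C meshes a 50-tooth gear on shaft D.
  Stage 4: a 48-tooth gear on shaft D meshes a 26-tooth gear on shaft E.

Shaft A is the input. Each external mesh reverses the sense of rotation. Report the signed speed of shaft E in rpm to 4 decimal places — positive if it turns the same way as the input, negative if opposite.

Stage 1 [93T→39T]: ω = 1265.0000×93/39 = 3016.5385 rpm, dir flips to −; running = −3016.5385
Stage 2 [78T→78T]: ω = 3016.5385×78/78 = 3016.5385 rpm, dir flips to +; running = +3016.5385
Stage 3 [71T→50T]: ω = 3016.5385×71/50 = 4283.4846 rpm, dir flips to −; running = −4283.4846
Stage 4 [48T→26T]: ω = 4283.4846×48/26 = 7907.9716 rpm, dir flips to +; running = +7907.9716

+7907.9716 rpm (same as input, |ω| = 7907.9716 rpm)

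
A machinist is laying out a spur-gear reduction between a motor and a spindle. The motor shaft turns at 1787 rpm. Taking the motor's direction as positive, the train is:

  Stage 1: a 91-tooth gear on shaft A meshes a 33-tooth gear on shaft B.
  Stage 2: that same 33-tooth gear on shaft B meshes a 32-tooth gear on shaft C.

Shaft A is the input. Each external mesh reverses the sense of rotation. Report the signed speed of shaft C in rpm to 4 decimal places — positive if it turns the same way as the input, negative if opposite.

Stage 1 [91T→33T]: ω = 1787.0000×91/33 = 4927.7879 rpm, dir flips to −; running = −4927.7879
Stage 2 [33T→32T]: ω = 4927.7879×33/32 = 5081.7812 rpm, dir flips to +; running = +5081.7812

+5081.7812 rpm (same as input, |ω| = 5081.7812 rpm)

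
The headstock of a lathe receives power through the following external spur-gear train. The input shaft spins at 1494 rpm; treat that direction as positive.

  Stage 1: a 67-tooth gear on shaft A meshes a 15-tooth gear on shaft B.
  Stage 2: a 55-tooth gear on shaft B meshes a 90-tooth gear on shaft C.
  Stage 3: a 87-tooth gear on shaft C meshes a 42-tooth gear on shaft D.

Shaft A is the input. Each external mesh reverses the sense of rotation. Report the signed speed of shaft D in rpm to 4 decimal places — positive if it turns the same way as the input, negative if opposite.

-8447.4238 rpm (opposite to input, |ω| = 8447.4238 rpm)

Stage 1 [67T→15T]: ω = 1494.0000×67/15 = 6673.2000 rpm, dir flips to −; running = −6673.2000
Stage 2 [55T→90T]: ω = 6673.2000×55/90 = 4078.0667 rpm, dir flips to +; running = +4078.0667
Stage 3 [87T→42T]: ω = 4078.0667×87/42 = 8447.4238 rpm, dir flips to −; running = −8447.4238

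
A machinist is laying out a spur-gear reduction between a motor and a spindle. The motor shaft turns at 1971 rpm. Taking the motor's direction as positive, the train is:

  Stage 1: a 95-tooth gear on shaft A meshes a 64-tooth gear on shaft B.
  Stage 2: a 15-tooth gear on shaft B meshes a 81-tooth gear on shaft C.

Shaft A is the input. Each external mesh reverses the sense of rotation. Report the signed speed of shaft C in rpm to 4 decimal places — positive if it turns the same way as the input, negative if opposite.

+541.7969 rpm (same as input, |ω| = 541.7969 rpm)

Stage 1 [95T→64T]: ω = 1971.0000×95/64 = 2925.7031 rpm, dir flips to −; running = −2925.7031
Stage 2 [15T→81T]: ω = 2925.7031×15/81 = 541.7969 rpm, dir flips to +; running = +541.7969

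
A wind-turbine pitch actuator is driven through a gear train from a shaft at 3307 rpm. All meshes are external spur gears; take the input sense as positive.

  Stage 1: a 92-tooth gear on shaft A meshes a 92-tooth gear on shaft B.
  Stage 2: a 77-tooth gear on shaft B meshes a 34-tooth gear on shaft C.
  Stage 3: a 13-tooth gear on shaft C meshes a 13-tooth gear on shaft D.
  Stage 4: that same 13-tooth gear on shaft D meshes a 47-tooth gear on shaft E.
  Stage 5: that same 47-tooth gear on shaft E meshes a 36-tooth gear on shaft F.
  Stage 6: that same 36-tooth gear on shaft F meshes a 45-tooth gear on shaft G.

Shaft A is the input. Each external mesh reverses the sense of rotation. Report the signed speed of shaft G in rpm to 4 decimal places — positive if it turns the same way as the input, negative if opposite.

Stage 1 [92T→92T]: ω = 3307.0000×92/92 = 3307.0000 rpm, dir flips to −; running = −3307.0000
Stage 2 [77T→34T]: ω = 3307.0000×77/34 = 7489.3824 rpm, dir flips to +; running = +7489.3824
Stage 3 [13T→13T]: ω = 7489.3824×13/13 = 7489.3824 rpm, dir flips to −; running = −7489.3824
Stage 4 [13T→47T]: ω = 7489.3824×13/47 = 2071.5313 rpm, dir flips to +; running = +2071.5313
Stage 5 [47T→36T]: ω = 2071.5313×47/36 = 2704.4992 rpm, dir flips to −; running = −2704.4992
Stage 6 [36T→45T]: ω = 2704.4992×36/45 = 2163.5993 rpm, dir flips to +; running = +2163.5993

+2163.5993 rpm (same as input, |ω| = 2163.5993 rpm)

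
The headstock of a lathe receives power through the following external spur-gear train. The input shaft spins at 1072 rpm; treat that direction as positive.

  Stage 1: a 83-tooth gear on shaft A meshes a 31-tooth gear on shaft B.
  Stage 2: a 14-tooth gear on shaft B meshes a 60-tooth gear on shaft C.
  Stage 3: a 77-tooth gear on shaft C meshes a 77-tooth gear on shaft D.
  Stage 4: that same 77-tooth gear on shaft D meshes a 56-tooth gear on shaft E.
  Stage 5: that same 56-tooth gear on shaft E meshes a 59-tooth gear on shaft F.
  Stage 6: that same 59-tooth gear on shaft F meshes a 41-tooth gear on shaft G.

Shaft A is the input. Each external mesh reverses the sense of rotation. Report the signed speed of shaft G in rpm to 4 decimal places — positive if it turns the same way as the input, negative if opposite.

+1257.7515 rpm (same as input, |ω| = 1257.7515 rpm)

Stage 1 [83T→31T]: ω = 1072.0000×83/31 = 2870.1935 rpm, dir flips to −; running = −2870.1935
Stage 2 [14T→60T]: ω = 2870.1935×14/60 = 669.7118 rpm, dir flips to +; running = +669.7118
Stage 3 [77T→77T]: ω = 669.7118×77/77 = 669.7118 rpm, dir flips to −; running = −669.7118
Stage 4 [77T→56T]: ω = 669.7118×77/56 = 920.8538 rpm, dir flips to +; running = +920.8538
Stage 5 [56T→59T]: ω = 920.8538×56/59 = 874.0307 rpm, dir flips to −; running = −874.0307
Stage 6 [59T→41T]: ω = 874.0307×59/41 = 1257.7515 rpm, dir flips to +; running = +1257.7515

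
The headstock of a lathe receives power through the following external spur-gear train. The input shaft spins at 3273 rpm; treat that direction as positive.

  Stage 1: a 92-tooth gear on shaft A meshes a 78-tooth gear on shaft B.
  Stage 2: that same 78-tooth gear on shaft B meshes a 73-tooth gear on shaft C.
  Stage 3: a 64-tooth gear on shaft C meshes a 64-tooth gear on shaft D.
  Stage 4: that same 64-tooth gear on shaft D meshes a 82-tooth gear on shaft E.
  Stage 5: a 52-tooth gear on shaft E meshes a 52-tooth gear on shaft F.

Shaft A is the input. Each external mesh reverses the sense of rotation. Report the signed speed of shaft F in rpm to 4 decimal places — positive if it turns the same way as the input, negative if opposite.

-3219.4160 rpm (opposite to input, |ω| = 3219.4160 rpm)

Stage 1 [92T→78T]: ω = 3273.0000×92/78 = 3860.4615 rpm, dir flips to −; running = −3860.4615
Stage 2 [78T→73T]: ω = 3860.4615×78/73 = 4124.8767 rpm, dir flips to +; running = +4124.8767
Stage 3 [64T→64T]: ω = 4124.8767×64/64 = 4124.8767 rpm, dir flips to −; running = −4124.8767
Stage 4 [64T→82T]: ω = 4124.8767×64/82 = 3219.4160 rpm, dir flips to +; running = +3219.4160
Stage 5 [52T→52T]: ω = 3219.4160×52/52 = 3219.4160 rpm, dir flips to −; running = −3219.4160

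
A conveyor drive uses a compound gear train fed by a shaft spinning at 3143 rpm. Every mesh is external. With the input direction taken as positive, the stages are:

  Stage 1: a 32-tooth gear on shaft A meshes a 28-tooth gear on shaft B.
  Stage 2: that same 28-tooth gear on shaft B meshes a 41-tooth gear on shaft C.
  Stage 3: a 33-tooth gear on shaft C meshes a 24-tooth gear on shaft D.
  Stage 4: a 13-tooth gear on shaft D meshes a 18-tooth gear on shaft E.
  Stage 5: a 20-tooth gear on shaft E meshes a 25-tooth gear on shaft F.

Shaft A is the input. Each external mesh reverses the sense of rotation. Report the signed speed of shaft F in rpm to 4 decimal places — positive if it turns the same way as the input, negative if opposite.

Stage 1 [32T→28T]: ω = 3143.0000×32/28 = 3592.0000 rpm, dir flips to −; running = −3592.0000
Stage 2 [28T→41T]: ω = 3592.0000×28/41 = 2453.0732 rpm, dir flips to +; running = +2453.0732
Stage 3 [33T→24T]: ω = 2453.0732×33/24 = 3372.9756 rpm, dir flips to −; running = −3372.9756
Stage 4 [13T→18T]: ω = 3372.9756×13/18 = 2436.0379 rpm, dir flips to +; running = +2436.0379
Stage 5 [20T→25T]: ω = 2436.0379×20/25 = 1948.8304 rpm, dir flips to −; running = −1948.8304

-1948.8304 rpm (opposite to input, |ω| = 1948.8304 rpm)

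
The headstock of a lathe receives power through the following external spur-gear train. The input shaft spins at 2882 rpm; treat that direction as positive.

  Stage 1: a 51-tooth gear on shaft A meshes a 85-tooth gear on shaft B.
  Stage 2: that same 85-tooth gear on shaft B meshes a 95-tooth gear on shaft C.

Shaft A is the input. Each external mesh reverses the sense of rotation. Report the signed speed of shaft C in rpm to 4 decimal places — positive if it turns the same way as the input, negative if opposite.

+1547.1789 rpm (same as input, |ω| = 1547.1789 rpm)

Stage 1 [51T→85T]: ω = 2882.0000×51/85 = 1729.2000 rpm, dir flips to −; running = −1729.2000
Stage 2 [85T→95T]: ω = 1729.2000×85/95 = 1547.1789 rpm, dir flips to +; running = +1547.1789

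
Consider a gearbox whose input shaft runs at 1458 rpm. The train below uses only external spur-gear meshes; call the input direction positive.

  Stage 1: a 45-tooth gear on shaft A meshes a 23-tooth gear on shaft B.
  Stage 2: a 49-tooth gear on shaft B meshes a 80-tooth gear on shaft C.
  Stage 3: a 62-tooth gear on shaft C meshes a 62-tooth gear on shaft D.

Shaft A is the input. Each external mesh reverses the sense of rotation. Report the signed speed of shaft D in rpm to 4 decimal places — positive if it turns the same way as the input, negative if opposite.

Stage 1 [45T→23T]: ω = 1458.0000×45/23 = 2852.6087 rpm, dir flips to −; running = −2852.6087
Stage 2 [49T→80T]: ω = 2852.6087×49/80 = 1747.2228 rpm, dir flips to +; running = +1747.2228
Stage 3 [62T→62T]: ω = 1747.2228×62/62 = 1747.2228 rpm, dir flips to −; running = −1747.2228

-1747.2228 rpm (opposite to input, |ω| = 1747.2228 rpm)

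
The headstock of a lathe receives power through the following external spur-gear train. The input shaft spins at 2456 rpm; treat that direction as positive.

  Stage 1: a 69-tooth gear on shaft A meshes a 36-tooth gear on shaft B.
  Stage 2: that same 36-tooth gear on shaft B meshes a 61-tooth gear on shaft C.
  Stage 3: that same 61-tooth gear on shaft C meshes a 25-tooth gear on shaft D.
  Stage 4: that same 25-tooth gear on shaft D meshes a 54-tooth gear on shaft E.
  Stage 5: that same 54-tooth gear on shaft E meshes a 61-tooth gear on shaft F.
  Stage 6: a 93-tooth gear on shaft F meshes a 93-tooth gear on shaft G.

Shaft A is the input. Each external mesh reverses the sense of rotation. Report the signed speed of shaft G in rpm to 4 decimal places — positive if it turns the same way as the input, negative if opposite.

Stage 1 [69T→36T]: ω = 2456.0000×69/36 = 4707.3333 rpm, dir flips to −; running = −4707.3333
Stage 2 [36T→61T]: ω = 4707.3333×36/61 = 2778.0984 rpm, dir flips to +; running = +2778.0984
Stage 3 [61T→25T]: ω = 2778.0984×61/25 = 6778.5600 rpm, dir flips to −; running = −6778.5600
Stage 4 [25T→54T]: ω = 6778.5600×25/54 = 3138.2222 rpm, dir flips to +; running = +3138.2222
Stage 5 [54T→61T]: ω = 3138.2222×54/61 = 2778.0984 rpm, dir flips to −; running = −2778.0984
Stage 6 [93T→93T]: ω = 2778.0984×93/93 = 2778.0984 rpm, dir flips to +; running = +2778.0984

+2778.0984 rpm (same as input, |ω| = 2778.0984 rpm)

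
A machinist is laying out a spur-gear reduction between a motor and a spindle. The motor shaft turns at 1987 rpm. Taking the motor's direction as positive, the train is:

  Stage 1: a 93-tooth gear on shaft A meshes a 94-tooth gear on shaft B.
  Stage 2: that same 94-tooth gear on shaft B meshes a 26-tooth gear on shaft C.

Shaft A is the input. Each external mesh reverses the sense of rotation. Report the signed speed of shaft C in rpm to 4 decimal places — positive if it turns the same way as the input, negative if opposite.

Stage 1 [93T→94T]: ω = 1987.0000×93/94 = 1965.8617 rpm, dir flips to −; running = −1965.8617
Stage 2 [94T→26T]: ω = 1965.8617×94/26 = 7107.3462 rpm, dir flips to +; running = +7107.3462

+7107.3462 rpm (same as input, |ω| = 7107.3462 rpm)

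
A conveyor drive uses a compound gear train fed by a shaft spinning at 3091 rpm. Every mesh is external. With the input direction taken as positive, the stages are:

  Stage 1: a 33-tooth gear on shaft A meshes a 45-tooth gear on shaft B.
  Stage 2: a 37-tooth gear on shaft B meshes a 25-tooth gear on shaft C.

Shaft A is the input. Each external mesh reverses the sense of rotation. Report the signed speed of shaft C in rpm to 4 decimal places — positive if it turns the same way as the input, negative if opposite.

Stage 1 [33T→45T]: ω = 3091.0000×33/45 = 2266.7333 rpm, dir flips to −; running = −2266.7333
Stage 2 [37T→25T]: ω = 2266.7333×37/25 = 3354.7653 rpm, dir flips to +; running = +3354.7653

+3354.7653 rpm (same as input, |ω| = 3354.7653 rpm)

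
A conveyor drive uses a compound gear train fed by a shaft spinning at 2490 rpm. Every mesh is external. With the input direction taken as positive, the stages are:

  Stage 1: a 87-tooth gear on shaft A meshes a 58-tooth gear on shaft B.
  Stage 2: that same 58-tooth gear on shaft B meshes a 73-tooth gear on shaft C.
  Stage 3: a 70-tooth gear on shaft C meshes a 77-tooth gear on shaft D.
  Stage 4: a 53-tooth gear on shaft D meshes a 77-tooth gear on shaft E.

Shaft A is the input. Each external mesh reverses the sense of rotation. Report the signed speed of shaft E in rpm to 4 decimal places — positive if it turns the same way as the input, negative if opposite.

+1856.8986 rpm (same as input, |ω| = 1856.8986 rpm)

Stage 1 [87T→58T]: ω = 2490.0000×87/58 = 3735.0000 rpm, dir flips to −; running = −3735.0000
Stage 2 [58T→73T]: ω = 3735.0000×58/73 = 2967.5342 rpm, dir flips to +; running = +2967.5342
Stage 3 [70T→77T]: ω = 2967.5342×70/77 = 2697.7584 rpm, dir flips to −; running = −2697.7584
Stage 4 [53T→77T]: ω = 2697.7584×53/77 = 1856.8986 rpm, dir flips to +; running = +1856.8986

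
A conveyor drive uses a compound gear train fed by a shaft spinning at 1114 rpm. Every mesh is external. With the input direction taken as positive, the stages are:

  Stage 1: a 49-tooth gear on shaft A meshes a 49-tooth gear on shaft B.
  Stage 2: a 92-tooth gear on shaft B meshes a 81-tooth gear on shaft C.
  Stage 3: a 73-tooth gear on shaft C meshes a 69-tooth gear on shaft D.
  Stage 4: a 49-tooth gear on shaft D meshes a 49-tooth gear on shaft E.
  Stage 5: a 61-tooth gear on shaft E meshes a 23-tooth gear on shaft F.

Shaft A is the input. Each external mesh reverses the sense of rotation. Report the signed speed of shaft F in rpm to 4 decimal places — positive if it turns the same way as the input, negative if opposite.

Stage 1 [49T→49T]: ω = 1114.0000×49/49 = 1114.0000 rpm, dir flips to −; running = −1114.0000
Stage 2 [92T→81T]: ω = 1114.0000×92/81 = 1265.2840 rpm, dir flips to +; running = +1265.2840
Stage 3 [73T→69T]: ω = 1265.2840×73/69 = 1338.6337 rpm, dir flips to −; running = −1338.6337
Stage 4 [49T→49T]: ω = 1338.6337×49/49 = 1338.6337 rpm, dir flips to +; running = +1338.6337
Stage 5 [61T→23T]: ω = 1338.6337×61/23 = 3550.2895 rpm, dir flips to −; running = −3550.2895

-3550.2895 rpm (opposite to input, |ω| = 3550.2895 rpm)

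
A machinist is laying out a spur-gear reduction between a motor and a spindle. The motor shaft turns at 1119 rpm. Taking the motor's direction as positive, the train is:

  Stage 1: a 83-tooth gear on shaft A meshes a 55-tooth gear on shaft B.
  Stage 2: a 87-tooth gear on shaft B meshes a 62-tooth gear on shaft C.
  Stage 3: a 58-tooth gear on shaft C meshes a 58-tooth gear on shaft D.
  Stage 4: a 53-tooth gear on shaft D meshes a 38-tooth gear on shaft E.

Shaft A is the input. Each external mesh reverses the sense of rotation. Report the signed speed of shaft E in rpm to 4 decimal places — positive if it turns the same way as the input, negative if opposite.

Stage 1 [83T→55T]: ω = 1119.0000×83/55 = 1688.6727 rpm, dir flips to −; running = −1688.6727
Stage 2 [87T→62T]: ω = 1688.6727×87/62 = 2369.5891 rpm, dir flips to +; running = +2369.5891
Stage 3 [58T→58T]: ω = 2369.5891×58/58 = 2369.5891 rpm, dir flips to −; running = −2369.5891
Stage 4 [53T→38T]: ω = 2369.5891×53/38 = 3304.9533 rpm, dir flips to +; running = +3304.9533

+3304.9533 rpm (same as input, |ω| = 3304.9533 rpm)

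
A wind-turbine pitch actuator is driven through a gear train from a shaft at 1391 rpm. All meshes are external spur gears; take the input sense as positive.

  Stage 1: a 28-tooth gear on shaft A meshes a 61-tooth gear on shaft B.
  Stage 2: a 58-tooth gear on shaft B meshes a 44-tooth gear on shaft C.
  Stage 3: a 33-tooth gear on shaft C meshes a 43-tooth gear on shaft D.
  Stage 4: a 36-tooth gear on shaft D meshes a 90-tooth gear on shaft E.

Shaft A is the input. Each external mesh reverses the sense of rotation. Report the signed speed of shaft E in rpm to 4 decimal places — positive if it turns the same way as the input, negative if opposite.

+258.3665 rpm (same as input, |ω| = 258.3665 rpm)

Stage 1 [28T→61T]: ω = 1391.0000×28/61 = 638.4918 rpm, dir flips to −; running = −638.4918
Stage 2 [58T→44T]: ω = 638.4918×58/44 = 841.6483 rpm, dir flips to +; running = +841.6483
Stage 3 [33T→43T]: ω = 841.6483×33/43 = 645.9161 rpm, dir flips to −; running = −645.9161
Stage 4 [36T→90T]: ω = 645.9161×36/90 = 258.3665 rpm, dir flips to +; running = +258.3665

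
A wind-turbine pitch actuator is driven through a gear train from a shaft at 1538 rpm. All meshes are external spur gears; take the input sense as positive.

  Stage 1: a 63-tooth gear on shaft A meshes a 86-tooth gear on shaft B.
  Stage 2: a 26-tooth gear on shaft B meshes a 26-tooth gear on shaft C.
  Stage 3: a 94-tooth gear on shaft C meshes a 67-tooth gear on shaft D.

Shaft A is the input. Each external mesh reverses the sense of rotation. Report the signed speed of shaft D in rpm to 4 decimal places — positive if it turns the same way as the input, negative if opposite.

Stage 1 [63T→86T]: ω = 1538.0000×63/86 = 1126.6744 rpm, dir flips to −; running = −1126.6744
Stage 2 [26T→26T]: ω = 1126.6744×26/26 = 1126.6744 rpm, dir flips to +; running = +1126.6744
Stage 3 [94T→67T]: ω = 1126.6744×94/67 = 1580.7074 rpm, dir flips to −; running = −1580.7074

-1580.7074 rpm (opposite to input, |ω| = 1580.7074 rpm)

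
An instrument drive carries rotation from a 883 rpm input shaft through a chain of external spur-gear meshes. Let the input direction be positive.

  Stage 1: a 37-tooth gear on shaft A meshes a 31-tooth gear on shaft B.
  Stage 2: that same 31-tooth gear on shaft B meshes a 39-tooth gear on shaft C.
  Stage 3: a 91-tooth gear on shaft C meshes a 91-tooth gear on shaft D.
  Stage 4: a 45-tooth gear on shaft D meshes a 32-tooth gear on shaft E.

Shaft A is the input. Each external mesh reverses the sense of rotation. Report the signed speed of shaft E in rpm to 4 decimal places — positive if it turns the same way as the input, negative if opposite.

Stage 1 [37T→31T]: ω = 883.0000×37/31 = 1053.9032 rpm, dir flips to −; running = −1053.9032
Stage 2 [31T→39T]: ω = 1053.9032×31/39 = 837.7179 rpm, dir flips to +; running = +837.7179
Stage 3 [91T→91T]: ω = 837.7179×91/91 = 837.7179 rpm, dir flips to −; running = −837.7179
Stage 4 [45T→32T]: ω = 837.7179×45/32 = 1178.0409 rpm, dir flips to +; running = +1178.0409

+1178.0409 rpm (same as input, |ω| = 1178.0409 rpm)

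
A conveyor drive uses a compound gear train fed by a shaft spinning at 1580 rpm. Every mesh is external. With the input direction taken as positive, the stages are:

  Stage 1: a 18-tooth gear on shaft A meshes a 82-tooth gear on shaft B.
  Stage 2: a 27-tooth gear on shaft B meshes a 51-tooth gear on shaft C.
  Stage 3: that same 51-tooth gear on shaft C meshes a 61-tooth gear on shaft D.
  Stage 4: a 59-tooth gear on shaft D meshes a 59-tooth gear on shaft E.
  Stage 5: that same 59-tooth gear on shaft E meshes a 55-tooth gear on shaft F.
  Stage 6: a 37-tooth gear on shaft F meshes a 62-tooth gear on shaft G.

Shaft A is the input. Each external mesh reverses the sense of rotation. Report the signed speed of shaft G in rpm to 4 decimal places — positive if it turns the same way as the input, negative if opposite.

+98.2764 rpm (same as input, |ω| = 98.2764 rpm)

Stage 1 [18T→82T]: ω = 1580.0000×18/82 = 346.8293 rpm, dir flips to −; running = −346.8293
Stage 2 [27T→51T]: ω = 346.8293×27/51 = 183.6155 rpm, dir flips to +; running = +183.6155
Stage 3 [51T→61T]: ω = 183.6155×51/61 = 153.5146 rpm, dir flips to −; running = −153.5146
Stage 4 [59T→59T]: ω = 153.5146×59/59 = 153.5146 rpm, dir flips to +; running = +153.5146
Stage 5 [59T→55T]: ω = 153.5146×59/55 = 164.6793 rpm, dir flips to −; running = −164.6793
Stage 6 [37T→62T]: ω = 164.6793×37/62 = 98.2764 rpm, dir flips to +; running = +98.2764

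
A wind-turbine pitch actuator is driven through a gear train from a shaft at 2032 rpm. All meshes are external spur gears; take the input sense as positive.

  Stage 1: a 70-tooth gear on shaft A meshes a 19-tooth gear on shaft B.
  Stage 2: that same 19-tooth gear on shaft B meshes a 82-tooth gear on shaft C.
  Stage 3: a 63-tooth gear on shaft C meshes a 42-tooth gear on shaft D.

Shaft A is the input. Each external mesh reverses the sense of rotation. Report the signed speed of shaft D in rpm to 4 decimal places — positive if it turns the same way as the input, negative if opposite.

-2601.9512 rpm (opposite to input, |ω| = 2601.9512 rpm)

Stage 1 [70T→19T]: ω = 2032.0000×70/19 = 7486.3158 rpm, dir flips to −; running = −7486.3158
Stage 2 [19T→82T]: ω = 7486.3158×19/82 = 1734.6341 rpm, dir flips to +; running = +1734.6341
Stage 3 [63T→42T]: ω = 1734.6341×63/42 = 2601.9512 rpm, dir flips to −; running = −2601.9512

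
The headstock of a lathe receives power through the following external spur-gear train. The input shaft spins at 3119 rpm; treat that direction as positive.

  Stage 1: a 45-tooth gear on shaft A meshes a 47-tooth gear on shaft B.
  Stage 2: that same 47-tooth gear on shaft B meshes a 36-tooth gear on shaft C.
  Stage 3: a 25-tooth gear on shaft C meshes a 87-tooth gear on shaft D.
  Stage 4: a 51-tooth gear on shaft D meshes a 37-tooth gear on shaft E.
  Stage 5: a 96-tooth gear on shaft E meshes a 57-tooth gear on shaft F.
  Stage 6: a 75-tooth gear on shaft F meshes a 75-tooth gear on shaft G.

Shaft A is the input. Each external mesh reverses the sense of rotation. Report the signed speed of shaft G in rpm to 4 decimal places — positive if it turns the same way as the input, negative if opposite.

Stage 1 [45T→47T]: ω = 3119.0000×45/47 = 2986.2766 rpm, dir flips to −; running = −2986.2766
Stage 2 [47T→36T]: ω = 2986.2766×47/36 = 3898.7500 rpm, dir flips to +; running = +3898.7500
Stage 3 [25T→87T]: ω = 3898.7500×25/87 = 1120.3305 rpm, dir flips to −; running = −1120.3305
Stage 4 [51T→37T]: ω = 1120.3305×51/37 = 1544.2393 rpm, dir flips to +; running = +1544.2393
Stage 5 [96T→57T]: ω = 1544.2393×96/57 = 2600.8241 rpm, dir flips to −; running = −2600.8241
Stage 6 [75T→75T]: ω = 2600.8241×75/75 = 2600.8241 rpm, dir flips to +; running = +2600.8241

+2600.8241 rpm (same as input, |ω| = 2600.8241 rpm)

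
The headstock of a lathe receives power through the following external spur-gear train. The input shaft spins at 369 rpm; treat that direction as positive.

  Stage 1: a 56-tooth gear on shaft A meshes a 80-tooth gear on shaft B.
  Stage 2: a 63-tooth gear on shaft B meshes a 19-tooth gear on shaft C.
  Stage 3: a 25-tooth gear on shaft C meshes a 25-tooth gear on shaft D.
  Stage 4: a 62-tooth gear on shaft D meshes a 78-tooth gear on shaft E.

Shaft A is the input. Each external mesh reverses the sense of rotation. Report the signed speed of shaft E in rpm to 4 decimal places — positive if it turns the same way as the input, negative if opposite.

+680.7826 rpm (same as input, |ω| = 680.7826 rpm)

Stage 1 [56T→80T]: ω = 369.0000×56/80 = 258.3000 rpm, dir flips to −; running = −258.3000
Stage 2 [63T→19T]: ω = 258.3000×63/19 = 856.4684 rpm, dir flips to +; running = +856.4684
Stage 3 [25T→25T]: ω = 856.4684×25/25 = 856.4684 rpm, dir flips to −; running = −856.4684
Stage 4 [62T→78T]: ω = 856.4684×62/78 = 680.7826 rpm, dir flips to +; running = +680.7826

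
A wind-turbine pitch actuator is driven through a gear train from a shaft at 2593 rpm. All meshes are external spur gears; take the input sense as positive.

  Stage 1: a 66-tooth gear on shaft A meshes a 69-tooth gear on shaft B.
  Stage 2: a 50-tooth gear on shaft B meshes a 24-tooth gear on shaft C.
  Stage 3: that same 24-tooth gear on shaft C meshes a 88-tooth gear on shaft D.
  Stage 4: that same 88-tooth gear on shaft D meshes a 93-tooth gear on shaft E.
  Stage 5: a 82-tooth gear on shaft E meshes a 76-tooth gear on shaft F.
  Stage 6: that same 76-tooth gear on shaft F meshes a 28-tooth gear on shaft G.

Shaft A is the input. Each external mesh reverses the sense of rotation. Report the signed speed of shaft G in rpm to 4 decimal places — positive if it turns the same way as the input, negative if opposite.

Stage 1 [66T→69T]: ω = 2593.0000×66/69 = 2480.2609 rpm, dir flips to −; running = −2480.2609
Stage 2 [50T→24T]: ω = 2480.2609×50/24 = 5167.2101 rpm, dir flips to +; running = +5167.2101
Stage 3 [24T→88T]: ω = 5167.2101×24/88 = 1409.2391 rpm, dir flips to −; running = −1409.2391
Stage 4 [88T→93T]: ω = 1409.2391×88/93 = 1333.4736 rpm, dir flips to +; running = +1333.4736
Stage 5 [82T→76T]: ω = 1333.4736×82/76 = 1438.7478 rpm, dir flips to −; running = −1438.7478
Stage 6 [76T→28T]: ω = 1438.7478×76/28 = 3905.1726 rpm, dir flips to +; running = +3905.1726

+3905.1726 rpm (same as input, |ω| = 3905.1726 rpm)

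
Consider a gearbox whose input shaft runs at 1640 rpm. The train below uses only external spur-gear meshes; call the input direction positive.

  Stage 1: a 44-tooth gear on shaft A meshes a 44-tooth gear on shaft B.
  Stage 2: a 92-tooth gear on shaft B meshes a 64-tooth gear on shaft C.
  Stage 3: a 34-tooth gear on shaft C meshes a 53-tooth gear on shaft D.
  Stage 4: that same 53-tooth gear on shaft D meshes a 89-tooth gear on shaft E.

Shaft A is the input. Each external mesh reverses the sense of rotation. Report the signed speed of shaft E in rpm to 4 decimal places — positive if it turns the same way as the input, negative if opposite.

+900.6180 rpm (same as input, |ω| = 900.6180 rpm)

Stage 1 [44T→44T]: ω = 1640.0000×44/44 = 1640.0000 rpm, dir flips to −; running = −1640.0000
Stage 2 [92T→64T]: ω = 1640.0000×92/64 = 2357.5000 rpm, dir flips to +; running = +2357.5000
Stage 3 [34T→53T]: ω = 2357.5000×34/53 = 1512.3585 rpm, dir flips to −; running = −1512.3585
Stage 4 [53T→89T]: ω = 1512.3585×53/89 = 900.6180 rpm, dir flips to +; running = +900.6180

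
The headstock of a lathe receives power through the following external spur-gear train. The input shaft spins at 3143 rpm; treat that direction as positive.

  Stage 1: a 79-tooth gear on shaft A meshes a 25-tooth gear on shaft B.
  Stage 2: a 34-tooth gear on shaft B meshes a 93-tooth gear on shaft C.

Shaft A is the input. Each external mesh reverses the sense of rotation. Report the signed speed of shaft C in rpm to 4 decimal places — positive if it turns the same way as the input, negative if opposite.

+3631.0099 rpm (same as input, |ω| = 3631.0099 rpm)

Stage 1 [79T→25T]: ω = 3143.0000×79/25 = 9931.8800 rpm, dir flips to −; running = −9931.8800
Stage 2 [34T→93T]: ω = 9931.8800×34/93 = 3631.0099 rpm, dir flips to +; running = +3631.0099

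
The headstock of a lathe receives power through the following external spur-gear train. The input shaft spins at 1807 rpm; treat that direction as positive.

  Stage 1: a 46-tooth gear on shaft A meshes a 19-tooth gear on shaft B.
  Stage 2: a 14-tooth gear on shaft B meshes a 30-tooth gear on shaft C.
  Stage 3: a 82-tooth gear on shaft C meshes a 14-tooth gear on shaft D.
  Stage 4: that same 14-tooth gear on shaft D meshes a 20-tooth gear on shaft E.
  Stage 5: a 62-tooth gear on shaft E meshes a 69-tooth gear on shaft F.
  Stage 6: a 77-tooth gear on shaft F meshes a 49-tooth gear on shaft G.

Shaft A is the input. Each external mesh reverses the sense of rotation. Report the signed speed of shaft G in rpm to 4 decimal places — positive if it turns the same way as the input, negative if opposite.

+11819.2594 rpm (same as input, |ω| = 11819.2594 rpm)

Stage 1 [46T→19T]: ω = 1807.0000×46/19 = 4374.8421 rpm, dir flips to −; running = −4374.8421
Stage 2 [14T→30T]: ω = 4374.8421×14/30 = 2041.5930 rpm, dir flips to +; running = +2041.5930
Stage 3 [82T→14T]: ω = 2041.5930×82/14 = 11957.9018 rpm, dir flips to −; running = −11957.9018
Stage 4 [14T→20T]: ω = 11957.9018×14/20 = 8370.5312 rpm, dir flips to +; running = +8370.5312
Stage 5 [62T→69T]: ω = 8370.5312×62/69 = 7521.3469 rpm, dir flips to −; running = −7521.3469
Stage 6 [77T→49T]: ω = 7521.3469×77/49 = 11819.2594 rpm, dir flips to +; running = +11819.2594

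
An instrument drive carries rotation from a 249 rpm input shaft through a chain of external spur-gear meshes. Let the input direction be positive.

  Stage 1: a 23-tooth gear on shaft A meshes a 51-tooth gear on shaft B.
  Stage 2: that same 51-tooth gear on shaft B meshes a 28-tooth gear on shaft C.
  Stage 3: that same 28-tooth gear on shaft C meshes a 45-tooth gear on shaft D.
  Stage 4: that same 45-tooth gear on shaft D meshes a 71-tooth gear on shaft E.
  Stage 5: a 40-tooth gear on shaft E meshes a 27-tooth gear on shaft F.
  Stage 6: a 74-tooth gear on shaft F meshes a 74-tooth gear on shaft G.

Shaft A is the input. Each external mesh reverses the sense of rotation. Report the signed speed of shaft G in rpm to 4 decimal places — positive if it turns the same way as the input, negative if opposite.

+119.4992 rpm (same as input, |ω| = 119.4992 rpm)

Stage 1 [23T→51T]: ω = 249.0000×23/51 = 112.2941 rpm, dir flips to −; running = −112.2941
Stage 2 [51T→28T]: ω = 112.2941×51/28 = 204.5357 rpm, dir flips to +; running = +204.5357
Stage 3 [28T→45T]: ω = 204.5357×28/45 = 127.2667 rpm, dir flips to −; running = −127.2667
Stage 4 [45T→71T]: ω = 127.2667×45/71 = 80.6620 rpm, dir flips to +; running = +80.6620
Stage 5 [40T→27T]: ω = 80.6620×40/27 = 119.4992 rpm, dir flips to −; running = −119.4992
Stage 6 [74T→74T]: ω = 119.4992×74/74 = 119.4992 rpm, dir flips to +; running = +119.4992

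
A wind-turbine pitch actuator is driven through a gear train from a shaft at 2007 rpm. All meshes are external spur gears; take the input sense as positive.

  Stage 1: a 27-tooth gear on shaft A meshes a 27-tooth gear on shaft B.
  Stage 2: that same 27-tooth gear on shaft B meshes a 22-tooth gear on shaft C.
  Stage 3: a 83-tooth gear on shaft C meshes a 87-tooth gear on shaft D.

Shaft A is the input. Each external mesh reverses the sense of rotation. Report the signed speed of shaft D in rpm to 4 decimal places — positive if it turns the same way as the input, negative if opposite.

-2349.8887 rpm (opposite to input, |ω| = 2349.8887 rpm)

Stage 1 [27T→27T]: ω = 2007.0000×27/27 = 2007.0000 rpm, dir flips to −; running = −2007.0000
Stage 2 [27T→22T]: ω = 2007.0000×27/22 = 2463.1364 rpm, dir flips to +; running = +2463.1364
Stage 3 [83T→87T]: ω = 2463.1364×83/87 = 2349.8887 rpm, dir flips to −; running = −2349.8887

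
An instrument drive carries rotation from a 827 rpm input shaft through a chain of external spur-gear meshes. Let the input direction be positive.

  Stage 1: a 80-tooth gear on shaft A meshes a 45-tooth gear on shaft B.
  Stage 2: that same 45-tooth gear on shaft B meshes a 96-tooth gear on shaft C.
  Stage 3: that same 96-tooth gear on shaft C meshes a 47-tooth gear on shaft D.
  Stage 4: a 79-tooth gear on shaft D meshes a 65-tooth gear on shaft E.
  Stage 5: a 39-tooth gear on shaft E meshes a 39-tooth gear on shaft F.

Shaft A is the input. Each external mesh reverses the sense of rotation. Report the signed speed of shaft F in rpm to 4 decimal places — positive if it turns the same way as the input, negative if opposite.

-1710.8478 rpm (opposite to input, |ω| = 1710.8478 rpm)

Stage 1 [80T→45T]: ω = 827.0000×80/45 = 1470.2222 rpm, dir flips to −; running = −1470.2222
Stage 2 [45T→96T]: ω = 1470.2222×45/96 = 689.1667 rpm, dir flips to +; running = +689.1667
Stage 3 [96T→47T]: ω = 689.1667×96/47 = 1407.6596 rpm, dir flips to −; running = −1407.6596
Stage 4 [79T→65T]: ω = 1407.6596×79/65 = 1710.8478 rpm, dir flips to +; running = +1710.8478
Stage 5 [39T→39T]: ω = 1710.8478×39/39 = 1710.8478 rpm, dir flips to −; running = −1710.8478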